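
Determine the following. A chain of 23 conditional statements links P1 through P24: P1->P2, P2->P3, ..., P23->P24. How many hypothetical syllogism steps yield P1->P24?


With 23 implications in a chain connecting 24 propositions:
P1->P2, P2->P3, ..., P23->P24
Steps needed = (number of implications) - 1 = 23 - 1 = 22

22


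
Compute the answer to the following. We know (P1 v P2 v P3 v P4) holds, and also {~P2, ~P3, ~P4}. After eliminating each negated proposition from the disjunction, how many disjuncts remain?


Original disjuncts (4): P1, P2, P3, P4
Negated (eliminate): ~P2, ~P3, ~P4
Remaining disjuncts: P1
Count = 4 - 3 = 1

1


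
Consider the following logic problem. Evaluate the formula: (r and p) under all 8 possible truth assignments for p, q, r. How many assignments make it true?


Check all 8 assignments:
p=0, q=0, r=0: 0
p=0, q=0, r=1: 0
p=0, q=1, r=0: 0
p=0, q=1, r=1: 0
p=1, q=0, r=0: 0
p=1, q=0, r=1: 1
p=1, q=1, r=0: 0
p=1, q=1, r=1: 1
Count of True = 2

2


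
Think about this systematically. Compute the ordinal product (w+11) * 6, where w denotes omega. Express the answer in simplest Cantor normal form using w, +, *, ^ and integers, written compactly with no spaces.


Compute (w+11) * 6.
Ordinal * is associative and left-distributive over +, but NOT commutative; for finite n>1, n*w = w but w*n stays w*n.
(w+11) * 6 = (w+11) repeated 6 times. Each intermediate +11 is absorbed by the following w; only the last survives: w*6+11.
Result = w*6+11

w*6+11


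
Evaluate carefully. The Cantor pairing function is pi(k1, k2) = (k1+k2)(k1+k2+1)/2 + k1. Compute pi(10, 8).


k1 + k2 = 18
(k1+k2)(k1+k2+1)/2 = 18 * 19 / 2 = 171
pi = 171 + 10 = 181

181


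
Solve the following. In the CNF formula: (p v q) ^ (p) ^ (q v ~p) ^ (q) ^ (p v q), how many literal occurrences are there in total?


Counting literals in each clause:
Clause 1: 2 literal(s)
Clause 2: 1 literal(s)
Clause 3: 2 literal(s)
Clause 4: 1 literal(s)
Clause 5: 2 literal(s)
Total = 8

8


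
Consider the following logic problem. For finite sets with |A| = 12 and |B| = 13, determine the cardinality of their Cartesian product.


The Cartesian product A x B contains all ordered pairs (a, b).
|A x B| = |A| * |B| = 12 * 13 = 156

156


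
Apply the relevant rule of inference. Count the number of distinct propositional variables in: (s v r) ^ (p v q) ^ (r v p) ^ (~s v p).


Identify each variable that appears in the formula.
Variables found: p, q, r, s
Count = 4

4


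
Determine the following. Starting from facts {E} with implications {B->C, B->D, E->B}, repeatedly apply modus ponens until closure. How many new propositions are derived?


Initial facts: {E}
Apply modus ponens to closure:
  E and E->B  =>  B
  B and B->C  =>  C
  B and B->D  =>  D
Final known: {B, C, D, E}
New propositions: {B, C, D}
Count = 3

3


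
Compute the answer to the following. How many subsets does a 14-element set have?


The power set of a set with n elements has 2^n elements.
|P(S)| = 2^14 = 16384

16384


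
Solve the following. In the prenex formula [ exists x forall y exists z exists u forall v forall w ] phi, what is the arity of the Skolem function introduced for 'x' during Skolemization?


Quantifier prefix: exists x forall y exists z exists u forall v forall w
'x' is existentially quantified at position 1.
No universal quantifiers precede it.
Skolem function arity = 0 (a Skolem constant)

0


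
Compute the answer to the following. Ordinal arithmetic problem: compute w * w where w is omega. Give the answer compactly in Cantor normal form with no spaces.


Compute w * w.
Ordinal * is associative and left-distributive over +, but NOT commutative; for finite n>1, n*w = w but w*n stays w*n.
w * w = w^2 by definition.
Result = w^2

w^2


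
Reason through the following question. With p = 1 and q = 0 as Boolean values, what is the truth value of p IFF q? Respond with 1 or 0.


p = 1, q = 0
Operation: p IFF q
Evaluate: 1 IFF 0 = 0

0


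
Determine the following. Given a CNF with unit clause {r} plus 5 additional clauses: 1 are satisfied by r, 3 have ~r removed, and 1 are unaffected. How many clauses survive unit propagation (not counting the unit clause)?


Satisfied (removed): 1
Shortened (remain): 3
Unchanged (remain): 1
Remaining = 3 + 1 = 4

4


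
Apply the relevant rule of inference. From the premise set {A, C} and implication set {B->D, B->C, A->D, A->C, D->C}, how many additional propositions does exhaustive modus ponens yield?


Initial facts: {A, C}
Apply modus ponens to closure:
  A and A->D  =>  D
Final known: {A, C, D}
New propositions: {D}
Count = 1

1


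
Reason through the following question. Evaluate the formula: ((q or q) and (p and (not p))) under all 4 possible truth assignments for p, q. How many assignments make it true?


Check all 4 assignments:
p=0, q=0: 0
p=0, q=1: 0
p=1, q=0: 0
p=1, q=1: 0
Count of True = 0

0


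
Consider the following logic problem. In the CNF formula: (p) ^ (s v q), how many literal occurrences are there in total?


Counting literals in each clause:
Clause 1: 1 literal(s)
Clause 2: 2 literal(s)
Total = 3

3


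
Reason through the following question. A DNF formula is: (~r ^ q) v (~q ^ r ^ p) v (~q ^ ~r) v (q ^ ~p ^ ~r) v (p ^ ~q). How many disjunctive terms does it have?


A DNF formula is a disjunction of terms (conjunctions).
Terms are separated by v.
Counting the disjuncts: 5 terms.

5


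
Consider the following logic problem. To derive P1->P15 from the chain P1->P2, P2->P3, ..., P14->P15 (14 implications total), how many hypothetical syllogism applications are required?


With 14 implications in a chain connecting 15 propositions:
P1->P2, P2->P3, ..., P14->P15
Steps needed = (number of implications) - 1 = 14 - 1 = 13

13


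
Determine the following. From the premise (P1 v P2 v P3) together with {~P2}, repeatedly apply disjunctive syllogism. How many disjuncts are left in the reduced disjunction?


Original disjuncts (3): P1, P2, P3
Negated (eliminate): ~P2
Remaining disjuncts: P1, P3
Count = 3 - 1 = 2

2


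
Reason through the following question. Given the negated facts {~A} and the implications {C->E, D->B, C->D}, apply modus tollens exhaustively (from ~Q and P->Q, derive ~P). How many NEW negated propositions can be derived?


Initial negated facts: {~A}
Apply modus tollens to closure:
  (no implication fires)
Final negated: {~A}
New negations: {(none)}
Count = 0

0


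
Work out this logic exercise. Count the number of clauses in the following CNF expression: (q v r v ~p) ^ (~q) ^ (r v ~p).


A CNF formula is a conjunction of clauses.
Clauses are separated by ^.
Counting the conjuncts: 3 clauses.

3


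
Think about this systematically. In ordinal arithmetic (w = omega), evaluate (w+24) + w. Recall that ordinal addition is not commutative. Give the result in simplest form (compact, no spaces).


Compute (w+24) + w.
Ordinal + is associative but NOT commutative; for finite n>0, n + w = w but w + n stays w+n.
(w+24) + w = w + (24+w) = w + w = w*2 (the finite tail 24 is absorbed by the right w).
Result = w*2

w*2


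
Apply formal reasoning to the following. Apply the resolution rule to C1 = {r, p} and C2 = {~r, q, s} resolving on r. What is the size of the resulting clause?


Remove r from C1 and ~r from C2.
C1 remainder: {p}
C2 remainder: {q, s}
Union (resolvent): {p, q, s}
Resolvent has 3 literal(s).

3


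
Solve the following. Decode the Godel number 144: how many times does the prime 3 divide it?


Factorize 144 by dividing by 3 repeatedly.
Division steps: 3 divides 144 exactly 2 time(s).
Exponent of 3 = 2

2


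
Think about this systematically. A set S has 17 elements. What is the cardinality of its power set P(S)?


The power set of a set with n elements has 2^n elements.
|P(S)| = 2^17 = 131072

131072


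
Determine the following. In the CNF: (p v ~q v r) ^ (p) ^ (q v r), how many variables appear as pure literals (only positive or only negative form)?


Check each variable for pure literal status:
p: pure positive
q: mixed (not pure)
r: pure positive
Pure literal count = 2

2


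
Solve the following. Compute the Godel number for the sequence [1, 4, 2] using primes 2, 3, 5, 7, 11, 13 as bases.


Encode each element as an exponent of the corresponding prime:
  2^1 = 2
  3^4 = 81
  5^2 = 25
Product = 2 * 81 * 25 = 4050

4050


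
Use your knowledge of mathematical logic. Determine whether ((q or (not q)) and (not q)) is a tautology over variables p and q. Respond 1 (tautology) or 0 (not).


Check all 4 assignments:
p=0, q=0: 1
p=0, q=1: 0
p=1, q=0: 1
p=1, q=1: 0
Satisfying count = 2/4.
Tautology iff count = 4: no.

0


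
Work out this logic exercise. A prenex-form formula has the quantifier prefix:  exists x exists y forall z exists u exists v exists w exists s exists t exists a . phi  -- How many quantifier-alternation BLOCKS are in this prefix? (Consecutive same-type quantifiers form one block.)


Quantifier-type sequence: E E A E E E E E E  (A=forall, E=exists)
Group into maximal same-type runs:
  Ex2 | Ax1 | Ex6
Number of blocks = 3

3


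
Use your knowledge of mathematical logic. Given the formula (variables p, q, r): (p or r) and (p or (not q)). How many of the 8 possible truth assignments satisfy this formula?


Evaluate all 8 assignments for p, q, r:
p=0, q=0, r=0: 0
p=0, q=0, r=1: 1
p=0, q=1, r=0: 0
p=0, q=1, r=1: 0
p=1, q=0, r=0: 1
p=1, q=0, r=1: 1
p=1, q=1, r=0: 1
p=1, q=1, r=1: 1
Satisfying count = 5

5


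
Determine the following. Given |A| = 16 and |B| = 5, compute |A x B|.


The Cartesian product A x B contains all ordered pairs (a, b).
|A x B| = |A| * |B| = 16 * 5 = 80

80


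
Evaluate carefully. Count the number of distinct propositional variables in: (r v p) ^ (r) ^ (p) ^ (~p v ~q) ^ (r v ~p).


Identify each variable that appears in the formula.
Variables found: p, q, r
Count = 3

3


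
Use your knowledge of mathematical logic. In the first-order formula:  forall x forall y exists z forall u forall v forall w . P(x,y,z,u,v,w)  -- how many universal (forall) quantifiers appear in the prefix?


Quantifier prefix: forall x forall y exists z forall u forall v forall w
Mark each quantifier type:
  U U E U U U
Universal count = 5, Existential count = 1
Asked for universal (forall) quantifiers: 5

5


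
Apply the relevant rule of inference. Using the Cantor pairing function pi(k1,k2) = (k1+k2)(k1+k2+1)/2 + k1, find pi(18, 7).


k1 + k2 = 25
(k1+k2)(k1+k2+1)/2 = 25 * 26 / 2 = 325
pi = 325 + 18 = 343

343


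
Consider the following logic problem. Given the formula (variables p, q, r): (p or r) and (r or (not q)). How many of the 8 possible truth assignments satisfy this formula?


Evaluate all 8 assignments for p, q, r:
p=0, q=0, r=0: 0
p=0, q=0, r=1: 1
p=0, q=1, r=0: 0
p=0, q=1, r=1: 1
p=1, q=0, r=0: 1
p=1, q=0, r=1: 1
p=1, q=1, r=0: 0
p=1, q=1, r=1: 1
Satisfying count = 5

5


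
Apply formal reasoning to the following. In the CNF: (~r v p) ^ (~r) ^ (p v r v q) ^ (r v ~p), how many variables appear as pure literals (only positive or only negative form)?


Check each variable for pure literal status:
p: mixed (not pure)
q: pure positive
r: mixed (not pure)
Pure literal count = 1

1


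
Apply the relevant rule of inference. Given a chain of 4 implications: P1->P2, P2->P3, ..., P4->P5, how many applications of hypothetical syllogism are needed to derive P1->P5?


With 4 implications in a chain connecting 5 propositions:
P1->P2, P2->P3, ..., P4->P5
Steps needed = (number of implications) - 1 = 4 - 1 = 3

3


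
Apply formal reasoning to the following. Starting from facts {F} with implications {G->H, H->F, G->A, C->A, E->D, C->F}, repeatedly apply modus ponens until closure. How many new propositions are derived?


Initial facts: {F}
Apply modus ponens to closure:
  (no implication fires)
Final known: {F}
New propositions: {(none)}
Count = 0

0


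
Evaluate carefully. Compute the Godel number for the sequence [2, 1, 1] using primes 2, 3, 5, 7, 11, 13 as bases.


Encode each element as an exponent of the corresponding prime:
  2^2 = 4
  3^1 = 3
  5^1 = 5
Product = 4 * 3 * 5 = 60

60


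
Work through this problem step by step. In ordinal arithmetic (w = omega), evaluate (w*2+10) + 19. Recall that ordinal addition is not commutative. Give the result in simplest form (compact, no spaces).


Compute (w*2+10) + 19.
Ordinal + is associative but NOT commutative; for finite n>0, n + w = w but w + n stays w+n.
By associativity: (w*2+10) + 19 = w*2 + (10+19) = w*2+29.
Result = w*2+29

w*2+29


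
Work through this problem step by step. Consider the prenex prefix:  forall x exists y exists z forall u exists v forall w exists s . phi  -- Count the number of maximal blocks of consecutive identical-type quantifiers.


Quantifier-type sequence: A E E A E A E  (A=forall, E=exists)
Group into maximal same-type runs:
  Ax1 | Ex2 | Ax1 | Ex1 | Ax1 | Ex1
Number of blocks = 6

6


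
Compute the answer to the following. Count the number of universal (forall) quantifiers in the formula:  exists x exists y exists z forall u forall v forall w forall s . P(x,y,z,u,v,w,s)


Quantifier prefix: exists x exists y exists z forall u forall v forall w forall s
Mark each quantifier type:
  E E E U U U U
Universal count = 4, Existential count = 3
Asked for universal (forall) quantifiers: 4

4


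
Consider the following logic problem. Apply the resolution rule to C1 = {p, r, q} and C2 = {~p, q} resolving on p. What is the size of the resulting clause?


Remove p from C1 and ~p from C2.
C1 remainder: {r, q}
C2 remainder: {q}
Union (resolvent): {q, r}
Resolvent has 2 literal(s).

2


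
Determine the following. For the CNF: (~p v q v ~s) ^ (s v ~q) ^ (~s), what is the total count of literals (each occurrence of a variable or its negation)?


Counting literals in each clause:
Clause 1: 3 literal(s)
Clause 2: 2 literal(s)
Clause 3: 1 literal(s)
Total = 6

6


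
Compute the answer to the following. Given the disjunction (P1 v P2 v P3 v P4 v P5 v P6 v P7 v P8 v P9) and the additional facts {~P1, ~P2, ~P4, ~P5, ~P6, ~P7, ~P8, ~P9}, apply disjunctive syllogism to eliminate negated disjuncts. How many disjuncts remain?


Original disjuncts (9): P1, P2, P3, P4, P5, P6, P7, P8, P9
Negated (eliminate): ~P1, ~P2, ~P4, ~P5, ~P6, ~P7, ~P8, ~P9
Remaining disjuncts: P3
Count = 9 - 8 = 1

1


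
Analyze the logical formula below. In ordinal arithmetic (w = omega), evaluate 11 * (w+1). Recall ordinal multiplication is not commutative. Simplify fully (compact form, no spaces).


Compute 11 * (w+1).
Ordinal * is associative and left-distributive over +, but NOT commutative; for finite n>1, n*w = w but w*n stays w*n.
By left-distributivity: 11 * (w+1) = 11*w + 11*1 = w + 11 = w+11.
Result = w+11

w+11


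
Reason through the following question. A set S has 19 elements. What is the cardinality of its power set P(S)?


The power set of a set with n elements has 2^n elements.
|P(S)| = 2^19 = 524288

524288


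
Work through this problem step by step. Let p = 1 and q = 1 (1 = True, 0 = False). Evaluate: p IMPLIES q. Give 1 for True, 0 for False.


p = 1, q = 1
Operation: p IMPLIES q
Evaluate: 1 IMPLIES 1 = 1

1


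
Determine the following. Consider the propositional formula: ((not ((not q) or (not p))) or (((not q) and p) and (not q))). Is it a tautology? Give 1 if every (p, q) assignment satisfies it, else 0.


Check all 4 assignments:
p=0, q=0: 0
p=0, q=1: 0
p=1, q=0: 1
p=1, q=1: 1
Satisfying count = 2/4.
Tautology iff count = 4: no.

0


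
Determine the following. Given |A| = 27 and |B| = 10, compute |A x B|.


The Cartesian product A x B contains all ordered pairs (a, b).
|A x B| = |A| * |B| = 27 * 10 = 270

270


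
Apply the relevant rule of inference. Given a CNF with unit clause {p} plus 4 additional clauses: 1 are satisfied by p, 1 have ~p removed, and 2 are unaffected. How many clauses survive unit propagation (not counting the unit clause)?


Satisfied (removed): 1
Shortened (remain): 1
Unchanged (remain): 2
Remaining = 1 + 2 = 3

3


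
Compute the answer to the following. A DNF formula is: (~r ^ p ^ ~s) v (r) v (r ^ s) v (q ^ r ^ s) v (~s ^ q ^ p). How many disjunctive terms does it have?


A DNF formula is a disjunction of terms (conjunctions).
Terms are separated by v.
Counting the disjuncts: 5 terms.

5


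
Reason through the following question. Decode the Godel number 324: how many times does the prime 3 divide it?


Factorize 324 by dividing by 3 repeatedly.
Division steps: 3 divides 324 exactly 4 time(s).
Exponent of 3 = 4

4


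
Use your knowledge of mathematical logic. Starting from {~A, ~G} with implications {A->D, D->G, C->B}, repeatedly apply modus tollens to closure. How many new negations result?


Initial negated facts: {~A, ~G}
Apply modus tollens to closure:
  ~G and D->G  =>  ~D
Final negated: {~A, ~D, ~G}
New negations: {~D}
Count = 1

1


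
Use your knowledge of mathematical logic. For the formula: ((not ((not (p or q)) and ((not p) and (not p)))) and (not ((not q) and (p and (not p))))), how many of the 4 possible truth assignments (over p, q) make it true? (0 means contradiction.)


Check all 4 assignments:
p=0, q=0: 0
p=0, q=1: 1
p=1, q=0: 1
p=1, q=1: 1
Count of True = 3

3


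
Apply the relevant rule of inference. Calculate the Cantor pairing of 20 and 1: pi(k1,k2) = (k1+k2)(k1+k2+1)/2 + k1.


k1 + k2 = 21
(k1+k2)(k1+k2+1)/2 = 21 * 22 / 2 = 231
pi = 231 + 20 = 251

251


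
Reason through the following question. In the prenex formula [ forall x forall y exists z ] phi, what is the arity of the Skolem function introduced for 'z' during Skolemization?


Quantifier prefix: forall x forall y exists z
'z' is existentially quantified at position 3.
Universal variables preceding it: x, y
Skolem function arity = 2

2


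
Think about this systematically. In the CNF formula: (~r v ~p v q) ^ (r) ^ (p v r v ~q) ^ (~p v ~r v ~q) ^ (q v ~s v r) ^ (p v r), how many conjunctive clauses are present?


A CNF formula is a conjunction of clauses.
Clauses are separated by ^.
Counting the conjuncts: 6 clauses.

6


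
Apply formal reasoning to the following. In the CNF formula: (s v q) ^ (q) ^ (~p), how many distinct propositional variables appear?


Identify each variable that appears in the formula.
Variables found: p, q, s
Count = 3

3


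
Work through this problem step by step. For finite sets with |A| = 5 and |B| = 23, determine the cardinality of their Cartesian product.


The Cartesian product A x B contains all ordered pairs (a, b).
|A x B| = |A| * |B| = 5 * 23 = 115

115


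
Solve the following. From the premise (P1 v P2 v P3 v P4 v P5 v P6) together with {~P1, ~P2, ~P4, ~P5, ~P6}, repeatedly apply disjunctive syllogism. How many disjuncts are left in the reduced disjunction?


Original disjuncts (6): P1, P2, P3, P4, P5, P6
Negated (eliminate): ~P1, ~P2, ~P4, ~P5, ~P6
Remaining disjuncts: P3
Count = 6 - 5 = 1

1


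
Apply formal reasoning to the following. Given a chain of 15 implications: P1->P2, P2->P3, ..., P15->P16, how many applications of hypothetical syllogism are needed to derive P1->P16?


With 15 implications in a chain connecting 16 propositions:
P1->P2, P2->P3, ..., P15->P16
Steps needed = (number of implications) - 1 = 15 - 1 = 14

14


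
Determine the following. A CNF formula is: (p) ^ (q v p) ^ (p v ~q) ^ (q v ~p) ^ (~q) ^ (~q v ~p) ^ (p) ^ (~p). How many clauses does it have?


A CNF formula is a conjunction of clauses.
Clauses are separated by ^.
Counting the conjuncts: 8 clauses.

8


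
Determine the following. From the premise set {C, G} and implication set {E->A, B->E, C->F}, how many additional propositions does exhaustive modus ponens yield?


Initial facts: {C, G}
Apply modus ponens to closure:
  C and C->F  =>  F
Final known: {C, F, G}
New propositions: {F}
Count = 1

1


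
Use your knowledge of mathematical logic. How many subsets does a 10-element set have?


The power set of a set with n elements has 2^n elements.
|P(S)| = 2^10 = 1024

1024


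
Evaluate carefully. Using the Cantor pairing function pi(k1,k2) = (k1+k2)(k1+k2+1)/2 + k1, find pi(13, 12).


k1 + k2 = 25
(k1+k2)(k1+k2+1)/2 = 25 * 26 / 2 = 325
pi = 325 + 13 = 338

338


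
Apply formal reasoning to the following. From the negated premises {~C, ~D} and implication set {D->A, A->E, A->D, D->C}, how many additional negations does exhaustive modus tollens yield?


Initial negated facts: {~C, ~D}
Apply modus tollens to closure:
  ~D and A->D  =>  ~A
Final negated: {~A, ~C, ~D}
New negations: {~A}
Count = 1

1


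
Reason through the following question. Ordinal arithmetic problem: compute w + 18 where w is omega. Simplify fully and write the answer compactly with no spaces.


Compute w + 18.
Ordinal + is associative but NOT commutative; for finite n>0, n + w = w but w + n stays w+n.
w + 18 is already in normal form (a successor ordinal beyond w).
Result = w+18

w+18


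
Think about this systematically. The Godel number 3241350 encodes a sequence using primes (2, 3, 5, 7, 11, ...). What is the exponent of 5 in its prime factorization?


Factorize 3241350 by dividing by 5 repeatedly.
Division steps: 5 divides 3241350 exactly 2 time(s).
Exponent of 5 = 2

2


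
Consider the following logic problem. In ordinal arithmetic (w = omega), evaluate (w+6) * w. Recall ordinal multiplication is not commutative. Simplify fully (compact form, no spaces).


Compute (w+6) * w.
Ordinal * is associative and left-distributive over +, but NOT commutative; for finite n>1, n*w = w but w*n stays w*n.
(w+6) * w = sup{(w+6)*k : k<w} = sup{w*k+6} = w^2 (the +6 tail is absorbed in the limit).
Result = w^2

w^2


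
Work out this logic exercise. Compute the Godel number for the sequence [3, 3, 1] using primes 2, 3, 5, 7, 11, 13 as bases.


Encode each element as an exponent of the corresponding prime:
  2^3 = 8
  3^3 = 27
  5^1 = 5
Product = 8 * 27 * 5 = 1080

1080


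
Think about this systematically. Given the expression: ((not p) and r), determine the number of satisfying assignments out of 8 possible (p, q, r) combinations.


Check all 8 assignments:
p=0, q=0, r=0: 0
p=0, q=0, r=1: 1
p=0, q=1, r=0: 0
p=0, q=1, r=1: 1
p=1, q=0, r=0: 0
p=1, q=0, r=1: 0
p=1, q=1, r=0: 0
p=1, q=1, r=1: 0
Count of True = 2

2


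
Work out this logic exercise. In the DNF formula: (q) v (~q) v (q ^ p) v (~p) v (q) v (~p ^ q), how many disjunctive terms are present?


A DNF formula is a disjunction of terms (conjunctions).
Terms are separated by v.
Counting the disjuncts: 6 terms.

6


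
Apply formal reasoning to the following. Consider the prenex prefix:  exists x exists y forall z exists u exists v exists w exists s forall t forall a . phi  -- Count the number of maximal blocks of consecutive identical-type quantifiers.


Quantifier-type sequence: E E A E E E E A A  (A=forall, E=exists)
Group into maximal same-type runs:
  Ex2 | Ax1 | Ex4 | Ax2
Number of blocks = 4

4


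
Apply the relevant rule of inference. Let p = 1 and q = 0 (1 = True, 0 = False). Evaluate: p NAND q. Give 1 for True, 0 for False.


p = 1, q = 0
Operation: p NAND q
Evaluate: 1 NAND 0 = 1

1


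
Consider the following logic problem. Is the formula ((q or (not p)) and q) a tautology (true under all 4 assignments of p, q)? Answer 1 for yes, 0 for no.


Check all 4 assignments:
p=0, q=0: 0
p=0, q=1: 1
p=1, q=0: 0
p=1, q=1: 1
Satisfying count = 2/4.
Tautology iff count = 4: no.

0


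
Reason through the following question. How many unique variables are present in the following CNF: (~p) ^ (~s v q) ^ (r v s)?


Identify each variable that appears in the formula.
Variables found: p, q, r, s
Count = 4

4


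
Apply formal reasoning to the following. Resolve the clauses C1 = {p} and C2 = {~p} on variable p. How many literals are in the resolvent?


Remove p from C1 and ~p from C2.
C1 remainder: {}
C2 remainder: {}
Union (resolvent): {} (empty clause)
Resolvent has 0 literal(s).

0


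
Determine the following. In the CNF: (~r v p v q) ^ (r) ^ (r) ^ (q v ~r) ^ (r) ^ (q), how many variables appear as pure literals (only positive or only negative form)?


Check each variable for pure literal status:
p: pure positive
q: pure positive
r: mixed (not pure)
Pure literal count = 2

2


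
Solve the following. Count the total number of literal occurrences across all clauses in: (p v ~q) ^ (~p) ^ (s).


Counting literals in each clause:
Clause 1: 2 literal(s)
Clause 2: 1 literal(s)
Clause 3: 1 literal(s)
Total = 4

4


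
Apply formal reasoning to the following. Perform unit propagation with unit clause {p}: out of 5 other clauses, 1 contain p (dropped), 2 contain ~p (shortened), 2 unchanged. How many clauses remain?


Satisfied (removed): 1
Shortened (remain): 2
Unchanged (remain): 2
Remaining = 2 + 2 = 4

4


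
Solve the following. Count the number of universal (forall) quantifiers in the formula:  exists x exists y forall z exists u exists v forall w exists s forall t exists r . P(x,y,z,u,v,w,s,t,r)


Quantifier prefix: exists x exists y forall z exists u exists v forall w exists s forall t exists r
Mark each quantifier type:
  E E U E E U E U E
Universal count = 3, Existential count = 6
Asked for universal (forall) quantifiers: 3

3


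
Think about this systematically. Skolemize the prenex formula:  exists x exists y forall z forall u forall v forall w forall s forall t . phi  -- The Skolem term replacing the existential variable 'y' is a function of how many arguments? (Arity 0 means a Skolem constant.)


Quantifier prefix: exists x exists y forall z forall u forall v forall w forall s forall t
'y' is existentially quantified at position 2.
No universal quantifiers precede it.
Skolem function arity = 0 (a Skolem constant)

0


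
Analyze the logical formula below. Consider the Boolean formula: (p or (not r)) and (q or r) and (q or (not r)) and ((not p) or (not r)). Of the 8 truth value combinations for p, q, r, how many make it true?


Evaluate all 8 assignments for p, q, r:
p=0, q=0, r=0: 0
p=0, q=0, r=1: 0
p=0, q=1, r=0: 1
p=0, q=1, r=1: 0
p=1, q=0, r=0: 0
p=1, q=0, r=1: 0
p=1, q=1, r=0: 1
p=1, q=1, r=1: 0
Satisfying count = 2

2


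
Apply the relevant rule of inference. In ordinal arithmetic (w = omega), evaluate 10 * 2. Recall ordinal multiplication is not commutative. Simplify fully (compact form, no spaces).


Compute 10 * 2.
Ordinal * is associative and left-distributive over +, but NOT commutative; for finite n>1, n*w = w but w*n stays w*n.
Both finite; ordinal * agrees with natural *: 10 * 2 = 20.
Result = 20

20


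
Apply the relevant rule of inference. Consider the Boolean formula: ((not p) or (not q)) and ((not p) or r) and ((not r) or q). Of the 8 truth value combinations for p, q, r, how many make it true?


Evaluate all 8 assignments for p, q, r:
p=0, q=0, r=0: 1
p=0, q=0, r=1: 0
p=0, q=1, r=0: 1
p=0, q=1, r=1: 1
p=1, q=0, r=0: 0
p=1, q=0, r=1: 0
p=1, q=1, r=0: 0
p=1, q=1, r=1: 0
Satisfying count = 3

3


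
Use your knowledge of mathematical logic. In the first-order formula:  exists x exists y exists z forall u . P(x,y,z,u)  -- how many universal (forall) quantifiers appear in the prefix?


Quantifier prefix: exists x exists y exists z forall u
Mark each quantifier type:
  E E E U
Universal count = 1, Existential count = 3
Asked for universal (forall) quantifiers: 1

1


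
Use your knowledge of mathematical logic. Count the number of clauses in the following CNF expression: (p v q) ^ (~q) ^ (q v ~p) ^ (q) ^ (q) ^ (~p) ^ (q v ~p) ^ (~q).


A CNF formula is a conjunction of clauses.
Clauses are separated by ^.
Counting the conjuncts: 8 clauses.

8


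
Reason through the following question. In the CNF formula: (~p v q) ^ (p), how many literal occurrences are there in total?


Counting literals in each clause:
Clause 1: 2 literal(s)
Clause 2: 1 literal(s)
Total = 3

3


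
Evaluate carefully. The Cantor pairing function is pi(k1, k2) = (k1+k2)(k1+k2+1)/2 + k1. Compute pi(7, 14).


k1 + k2 = 21
(k1+k2)(k1+k2+1)/2 = 21 * 22 / 2 = 231
pi = 231 + 7 = 238

238


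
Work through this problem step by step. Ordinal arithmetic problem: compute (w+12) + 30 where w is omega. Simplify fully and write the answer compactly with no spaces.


Compute (w+12) + 30.
Ordinal + is associative but NOT commutative; for finite n>0, n + w = w but w + n stays w+n.
By associativity: (w+12) + 30 = w + (12+30) = w+42.
Result = w+42

w+42


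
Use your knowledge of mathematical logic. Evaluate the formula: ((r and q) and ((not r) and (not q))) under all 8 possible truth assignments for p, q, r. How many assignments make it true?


Check all 8 assignments:
p=0, q=0, r=0: 0
p=0, q=0, r=1: 0
p=0, q=1, r=0: 0
p=0, q=1, r=1: 0
p=1, q=0, r=0: 0
p=1, q=0, r=1: 0
p=1, q=1, r=0: 0
p=1, q=1, r=1: 0
Count of True = 0

0


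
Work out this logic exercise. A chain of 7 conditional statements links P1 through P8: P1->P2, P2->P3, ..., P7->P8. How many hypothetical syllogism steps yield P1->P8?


With 7 implications in a chain connecting 8 propositions:
P1->P2, P2->P3, ..., P7->P8
Steps needed = (number of implications) - 1 = 7 - 1 = 6

6


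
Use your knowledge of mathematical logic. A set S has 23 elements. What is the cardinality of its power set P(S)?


The power set of a set with n elements has 2^n elements.
|P(S)| = 2^23 = 8388608

8388608


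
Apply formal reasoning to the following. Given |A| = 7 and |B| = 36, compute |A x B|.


The Cartesian product A x B contains all ordered pairs (a, b).
|A x B| = |A| * |B| = 7 * 36 = 252

252


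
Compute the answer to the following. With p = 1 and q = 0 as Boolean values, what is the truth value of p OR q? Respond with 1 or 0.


p = 1, q = 0
Operation: p OR q
Evaluate: 1 OR 0 = 1

1


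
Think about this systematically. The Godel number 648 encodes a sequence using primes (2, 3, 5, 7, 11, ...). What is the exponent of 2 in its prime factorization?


Factorize 648 by dividing by 2 repeatedly.
Division steps: 2 divides 648 exactly 3 time(s).
Exponent of 2 = 3

3


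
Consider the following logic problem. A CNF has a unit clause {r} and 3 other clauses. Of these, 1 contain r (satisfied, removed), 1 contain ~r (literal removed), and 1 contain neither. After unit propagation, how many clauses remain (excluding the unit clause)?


Satisfied (removed): 1
Shortened (remain): 1
Unchanged (remain): 1
Remaining = 1 + 1 = 2

2


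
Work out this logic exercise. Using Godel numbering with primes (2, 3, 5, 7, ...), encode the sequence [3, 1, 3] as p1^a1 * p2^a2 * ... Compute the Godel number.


Encode each element as an exponent of the corresponding prime:
  2^3 = 8
  3^1 = 3
  5^3 = 125
Product = 8 * 3 * 125 = 3000

3000


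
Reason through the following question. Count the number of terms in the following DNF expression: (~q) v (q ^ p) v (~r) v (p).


A DNF formula is a disjunction of terms (conjunctions).
Terms are separated by v.
Counting the disjuncts: 4 terms.

4


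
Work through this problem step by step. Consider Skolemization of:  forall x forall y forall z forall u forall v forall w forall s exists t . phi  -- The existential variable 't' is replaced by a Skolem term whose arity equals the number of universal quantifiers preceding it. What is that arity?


Quantifier prefix: forall x forall y forall z forall u forall v forall w forall s exists t
't' is existentially quantified at position 8.
Universal variables preceding it: x, y, z, u, v, w, s
Skolem function arity = 7

7


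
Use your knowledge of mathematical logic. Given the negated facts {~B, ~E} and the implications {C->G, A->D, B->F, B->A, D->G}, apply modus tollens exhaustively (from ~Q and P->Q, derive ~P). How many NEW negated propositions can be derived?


Initial negated facts: {~B, ~E}
Apply modus tollens to closure:
  (no implication fires)
Final negated: {~B, ~E}
New negations: {(none)}
Count = 0

0


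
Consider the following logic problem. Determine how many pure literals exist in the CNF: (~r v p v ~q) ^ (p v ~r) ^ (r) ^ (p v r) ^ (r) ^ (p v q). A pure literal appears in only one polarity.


Check each variable for pure literal status:
p: pure positive
q: mixed (not pure)
r: mixed (not pure)
Pure literal count = 1

1


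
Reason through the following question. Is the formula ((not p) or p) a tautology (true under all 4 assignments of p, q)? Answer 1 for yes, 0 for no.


Check all 4 assignments:
p=0, q=0: 1
p=0, q=1: 1
p=1, q=0: 1
p=1, q=1: 1
Satisfying count = 4/4.
Tautology iff count = 4: yes.

1


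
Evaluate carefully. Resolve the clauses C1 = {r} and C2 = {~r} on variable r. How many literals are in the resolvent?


Remove r from C1 and ~r from C2.
C1 remainder: {}
C2 remainder: {}
Union (resolvent): {} (empty clause)
Resolvent has 0 literal(s).

0


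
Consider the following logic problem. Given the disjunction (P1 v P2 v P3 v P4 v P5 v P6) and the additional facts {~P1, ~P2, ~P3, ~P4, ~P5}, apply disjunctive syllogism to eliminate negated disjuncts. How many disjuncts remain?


Original disjuncts (6): P1, P2, P3, P4, P5, P6
Negated (eliminate): ~P1, ~P2, ~P3, ~P4, ~P5
Remaining disjuncts: P6
Count = 6 - 5 = 1

1


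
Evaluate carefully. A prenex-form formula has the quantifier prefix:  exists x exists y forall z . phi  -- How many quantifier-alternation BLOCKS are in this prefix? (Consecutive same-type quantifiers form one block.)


Quantifier-type sequence: E E A  (A=forall, E=exists)
Group into maximal same-type runs:
  Ex2 | Ax1
Number of blocks = 2

2


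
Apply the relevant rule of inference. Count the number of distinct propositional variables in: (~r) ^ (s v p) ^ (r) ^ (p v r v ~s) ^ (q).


Identify each variable that appears in the formula.
Variables found: p, q, r, s
Count = 4

4


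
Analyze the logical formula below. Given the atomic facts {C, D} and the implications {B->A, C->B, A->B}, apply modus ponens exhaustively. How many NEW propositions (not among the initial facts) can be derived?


Initial facts: {C, D}
Apply modus ponens to closure:
  C and C->B  =>  B
  B and B->A  =>  A
Final known: {A, B, C, D}
New propositions: {A, B}
Count = 2

2


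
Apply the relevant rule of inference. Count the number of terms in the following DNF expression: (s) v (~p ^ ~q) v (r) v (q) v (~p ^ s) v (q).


A DNF formula is a disjunction of terms (conjunctions).
Terms are separated by v.
Counting the disjuncts: 6 terms.

6


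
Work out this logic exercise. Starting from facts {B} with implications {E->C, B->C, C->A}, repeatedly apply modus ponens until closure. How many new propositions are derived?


Initial facts: {B}
Apply modus ponens to closure:
  B and B->C  =>  C
  C and C->A  =>  A
Final known: {A, B, C}
New propositions: {A, C}
Count = 2

2


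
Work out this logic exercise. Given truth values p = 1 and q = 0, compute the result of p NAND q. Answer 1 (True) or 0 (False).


p = 1, q = 0
Operation: p NAND q
Evaluate: 1 NAND 0 = 1

1


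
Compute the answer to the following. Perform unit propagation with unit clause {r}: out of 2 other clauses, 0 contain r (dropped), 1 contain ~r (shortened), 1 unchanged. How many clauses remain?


Satisfied (removed): 0
Shortened (remain): 1
Unchanged (remain): 1
Remaining = 1 + 1 = 2

2


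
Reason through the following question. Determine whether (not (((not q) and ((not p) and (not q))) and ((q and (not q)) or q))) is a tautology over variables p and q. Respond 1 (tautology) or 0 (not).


Check all 4 assignments:
p=0, q=0: 1
p=0, q=1: 1
p=1, q=0: 1
p=1, q=1: 1
Satisfying count = 4/4.
Tautology iff count = 4: yes.

1


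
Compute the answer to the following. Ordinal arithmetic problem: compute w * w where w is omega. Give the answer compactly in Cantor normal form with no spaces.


Compute w * w.
Ordinal * is associative and left-distributive over +, but NOT commutative; for finite n>1, n*w = w but w*n stays w*n.
w * w = w^2 by definition.
Result = w^2

w^2


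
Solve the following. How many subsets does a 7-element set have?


The power set of a set with n elements has 2^n elements.
|P(S)| = 2^7 = 128

128


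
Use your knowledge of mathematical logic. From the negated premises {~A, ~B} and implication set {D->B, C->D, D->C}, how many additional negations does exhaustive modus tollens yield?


Initial negated facts: {~A, ~B}
Apply modus tollens to closure:
  ~B and D->B  =>  ~D
  ~D and C->D  =>  ~C
Final negated: {~A, ~B, ~C, ~D}
New negations: {~C, ~D}
Count = 2

2


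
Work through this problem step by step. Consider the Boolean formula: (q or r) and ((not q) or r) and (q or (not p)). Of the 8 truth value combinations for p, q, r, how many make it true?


Evaluate all 8 assignments for p, q, r:
p=0, q=0, r=0: 0
p=0, q=0, r=1: 1
p=0, q=1, r=0: 0
p=0, q=1, r=1: 1
p=1, q=0, r=0: 0
p=1, q=0, r=1: 0
p=1, q=1, r=0: 0
p=1, q=1, r=1: 1
Satisfying count = 3

3


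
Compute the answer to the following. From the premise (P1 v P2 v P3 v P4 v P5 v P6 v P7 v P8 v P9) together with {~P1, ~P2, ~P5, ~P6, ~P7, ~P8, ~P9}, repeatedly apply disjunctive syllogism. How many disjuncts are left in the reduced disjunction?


Original disjuncts (9): P1, P2, P3, P4, P5, P6, P7, P8, P9
Negated (eliminate): ~P1, ~P2, ~P5, ~P6, ~P7, ~P8, ~P9
Remaining disjuncts: P3, P4
Count = 9 - 7 = 2

2


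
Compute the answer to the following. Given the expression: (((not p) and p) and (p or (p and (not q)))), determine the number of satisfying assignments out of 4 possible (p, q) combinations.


Check all 4 assignments:
p=0, q=0: 0
p=0, q=1: 0
p=1, q=0: 0
p=1, q=1: 0
Count of True = 0

0


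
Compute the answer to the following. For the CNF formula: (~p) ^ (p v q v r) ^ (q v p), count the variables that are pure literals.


Check each variable for pure literal status:
p: mixed (not pure)
q: pure positive
r: pure positive
Pure literal count = 2

2


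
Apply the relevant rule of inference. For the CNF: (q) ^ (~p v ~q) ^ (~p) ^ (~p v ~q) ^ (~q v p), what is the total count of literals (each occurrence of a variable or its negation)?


Counting literals in each clause:
Clause 1: 1 literal(s)
Clause 2: 2 literal(s)
Clause 3: 1 literal(s)
Clause 4: 2 literal(s)
Clause 5: 2 literal(s)
Total = 8

8


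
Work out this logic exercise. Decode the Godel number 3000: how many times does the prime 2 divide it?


Factorize 3000 by dividing by 2 repeatedly.
Division steps: 2 divides 3000 exactly 3 time(s).
Exponent of 2 = 3

3


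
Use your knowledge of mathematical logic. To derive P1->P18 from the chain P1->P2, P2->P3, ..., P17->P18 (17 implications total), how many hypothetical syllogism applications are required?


With 17 implications in a chain connecting 18 propositions:
P1->P2, P2->P3, ..., P17->P18
Steps needed = (number of implications) - 1 = 17 - 1 = 16

16


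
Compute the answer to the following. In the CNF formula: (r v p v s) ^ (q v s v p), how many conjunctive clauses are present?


A CNF formula is a conjunction of clauses.
Clauses are separated by ^.
Counting the conjuncts: 2 clauses.

2


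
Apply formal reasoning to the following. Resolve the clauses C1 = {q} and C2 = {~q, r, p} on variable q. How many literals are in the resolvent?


Remove q from C1 and ~q from C2.
C1 remainder: {}
C2 remainder: {r, p}
Union (resolvent): {p, r}
Resolvent has 2 literal(s).

2


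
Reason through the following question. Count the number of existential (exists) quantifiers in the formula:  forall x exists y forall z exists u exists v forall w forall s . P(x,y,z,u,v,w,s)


Quantifier prefix: forall x exists y forall z exists u exists v forall w forall s
Mark each quantifier type:
  U E U E E U U
Universal count = 4, Existential count = 3
Asked for existential (exists) quantifiers: 3

3
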